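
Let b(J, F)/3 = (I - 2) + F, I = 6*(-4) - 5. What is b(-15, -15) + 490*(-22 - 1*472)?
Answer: -242198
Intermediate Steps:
I = -29 (I = -24 - 5 = -29)
b(J, F) = -93 + 3*F (b(J, F) = 3*((-29 - 2) + F) = 3*(-31 + F) = -93 + 3*F)
b(-15, -15) + 490*(-22 - 1*472) = (-93 + 3*(-15)) + 490*(-22 - 1*472) = (-93 - 45) + 490*(-22 - 472) = -138 + 490*(-494) = -138 - 242060 = -242198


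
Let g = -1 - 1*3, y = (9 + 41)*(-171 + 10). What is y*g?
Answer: 32200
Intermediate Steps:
y = -8050 (y = 50*(-161) = -8050)
g = -4 (g = -1 - 3 = -4)
y*g = -8050*(-4) = 32200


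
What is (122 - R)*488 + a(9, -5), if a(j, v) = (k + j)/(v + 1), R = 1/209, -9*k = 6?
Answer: 149305207/2508 ≈ 59532.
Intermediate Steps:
k = -⅔ (k = -⅑*6 = -⅔ ≈ -0.66667)
R = 1/209 ≈ 0.0047847
a(j, v) = (-⅔ + j)/(1 + v) (a(j, v) = (-⅔ + j)/(v + 1) = (-⅔ + j)/(1 + v))
(122 - R)*488 + a(9, -5) = (122 - 1*1/209)*488 + (-⅔ + 9)/(1 - 5) = (122 - 1/209)*488 + (25/3)/(-4) = (25497/209)*488 - ¼*25/3 = 12442536/209 - 25/12 = 149305207/2508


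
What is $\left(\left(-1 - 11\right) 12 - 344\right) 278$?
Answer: $-135664$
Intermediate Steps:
$\left(\left(-1 - 11\right) 12 - 344\right) 278 = \left(\left(-12\right) 12 - 344\right) 278 = \left(-144 - 344\right) 278 = \left(-488\right) 278 = -135664$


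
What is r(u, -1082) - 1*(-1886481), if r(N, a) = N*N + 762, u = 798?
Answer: 2524047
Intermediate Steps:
r(N, a) = 762 + N² (r(N, a) = N² + 762 = 762 + N²)
r(u, -1082) - 1*(-1886481) = (762 + 798²) - 1*(-1886481) = (762 + 636804) + 1886481 = 637566 + 1886481 = 2524047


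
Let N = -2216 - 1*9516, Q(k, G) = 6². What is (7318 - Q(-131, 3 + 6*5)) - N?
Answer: 19014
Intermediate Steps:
Q(k, G) = 36
N = -11732 (N = -2216 - 9516 = -11732)
(7318 - Q(-131, 3 + 6*5)) - N = (7318 - 1*36) - 1*(-11732) = (7318 - 36) + 11732 = 7282 + 11732 = 19014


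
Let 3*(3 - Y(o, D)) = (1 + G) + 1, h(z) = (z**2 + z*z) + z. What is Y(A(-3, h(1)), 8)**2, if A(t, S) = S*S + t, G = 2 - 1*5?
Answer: 100/9 ≈ 11.111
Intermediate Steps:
h(z) = z + 2*z**2 (h(z) = (z**2 + z**2) + z = 2*z**2 + z = z + 2*z**2)
G = -3 (G = 2 - 5 = -3)
A(t, S) = t + S**2 (A(t, S) = S**2 + t = t + S**2)
Y(o, D) = 10/3 (Y(o, D) = 3 - ((1 - 3) + 1)/3 = 3 - (-2 + 1)/3 = 3 - 1/3*(-1) = 3 + 1/3 = 10/3)
Y(A(-3, h(1)), 8)**2 = (10/3)**2 = 100/9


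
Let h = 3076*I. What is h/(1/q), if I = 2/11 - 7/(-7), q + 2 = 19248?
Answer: 769609048/11 ≈ 6.9964e+7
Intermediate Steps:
q = 19246 (q = -2 + 19248 = 19246)
I = 13/11 (I = 2*(1/11) - 7*(-⅐) = 2/11 + 1 = 13/11 ≈ 1.1818)
h = 39988/11 (h = 3076*(13/11) = 39988/11 ≈ 3635.3)
h/(1/q) = 39988/(11*(1/19246)) = (39988/11)*19246 = 769609048/11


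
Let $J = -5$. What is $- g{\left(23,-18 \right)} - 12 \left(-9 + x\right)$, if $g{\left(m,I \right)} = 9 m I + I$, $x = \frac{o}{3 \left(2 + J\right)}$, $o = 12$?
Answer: $3868$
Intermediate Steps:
$x = - \frac{4}{3}$ ($x = \frac{12}{3 \left(2 - 5\right)} = \frac{12}{3 \left(-3\right)} = \frac{12}{-9} = 12 \left(- \frac{1}{9}\right) = - \frac{4}{3} \approx -1.3333$)
$g{\left(m,I \right)} = I + 9 I m$ ($g{\left(m,I \right)} = 9 I m + I = I + 9 I m$)
$- g{\left(23,-18 \right)} - 12 \left(-9 + x\right) = - \left(-18\right) \left(1 + 9 \cdot 23\right) - 12 \left(-9 - \frac{4}{3}\right) = - \left(-18\right) \left(1 + 207\right) - 12 \left(- \frac{31}{3}\right) = - \left(-18\right) 208 - -124 = \left(-1\right) \left(-3744\right) + 124 = 3744 + 124 = 3868$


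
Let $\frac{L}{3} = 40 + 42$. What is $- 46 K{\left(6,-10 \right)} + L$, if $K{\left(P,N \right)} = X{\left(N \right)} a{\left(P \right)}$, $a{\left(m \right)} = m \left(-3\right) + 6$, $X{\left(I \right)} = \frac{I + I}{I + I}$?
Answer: $798$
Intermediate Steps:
$X{\left(I \right)} = 1$ ($X{\left(I \right)} = \frac{2 I}{2 I} = 2 I \frac{1}{2 I} = 1$)
$a{\left(m \right)} = 6 - 3 m$ ($a{\left(m \right)} = - 3 m + 6 = 6 - 3 m$)
$K{\left(P,N \right)} = 6 - 3 P$ ($K{\left(P,N \right)} = 1 \left(6 - 3 P\right) = 6 - 3 P$)
$L = 246$ ($L = 3 \left(40 + 42\right) = 3 \cdot 82 = 246$)
$- 46 K{\left(6,-10 \right)} + L = - 46 \left(6 - 18\right) + 246 = \left(-46\right) \left(-12\right) + 246 = 552 + 246 = 798$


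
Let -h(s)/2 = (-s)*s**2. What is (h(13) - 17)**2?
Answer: 19158129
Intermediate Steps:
h(s) = 2*s**3 (h(s) = -2*(-s)*s**2 = -(-2)*s**3 = 2*s**3)
(h(13) - 17)**2 = (2*13**3 - 17)**2 = (2*2197 - 17)**2 = (4394 - 17)**2 = 4377**2 = 19158129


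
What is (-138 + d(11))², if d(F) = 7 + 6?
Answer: 15625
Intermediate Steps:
d(F) = 13
(-138 + d(11))² = (-138 + 13)² = (-125)² = 15625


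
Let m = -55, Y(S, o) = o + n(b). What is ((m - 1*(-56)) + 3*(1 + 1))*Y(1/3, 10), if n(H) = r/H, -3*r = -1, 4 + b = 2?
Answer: 413/6 ≈ 68.833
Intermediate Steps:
b = -2 (b = -4 + 2 = -2)
r = ⅓ (r = -⅓*(-1) = ⅓ ≈ 0.33333)
n(H) = 1/(3*H)
Y(S, o) = -⅙ + o (Y(S, o) = o + (⅓)/(-2) = o + (⅓)*(-½) = o - ⅙ = -⅙ + o)
((m - 1*(-56)) + 3*(1 + 1))*Y(1/3, 10) = ((-55 - 1*(-56)) + 3*(1 + 1))*(-⅙ + 10) = ((-55 + 56) + 3*2)*(59/6) = (1 + 6)*(59/6) = 7*(59/6) = 413/6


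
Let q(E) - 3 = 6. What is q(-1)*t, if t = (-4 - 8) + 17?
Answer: 45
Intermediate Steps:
q(E) = 9 (q(E) = 3 + 6 = 9)
t = 5 (t = -12 + 17 = 5)
q(-1)*t = 9*5 = 45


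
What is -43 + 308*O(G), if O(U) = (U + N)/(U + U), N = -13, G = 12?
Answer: -335/6 ≈ -55.833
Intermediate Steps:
O(U) = (-13 + U)/(2*U) (O(U) = (U - 13)/(U + U) = (-13 + U)/((2*U)) = (-13 + U)*(1/(2*U)) = (-13 + U)/(2*U))
-43 + 308*O(G) = -43 + 308*((½)*(-13 + 12)/12) = -43 + 308*((½)*(1/12)*(-1)) = -43 + 308*(-1/24) = -43 - 77/6 = -335/6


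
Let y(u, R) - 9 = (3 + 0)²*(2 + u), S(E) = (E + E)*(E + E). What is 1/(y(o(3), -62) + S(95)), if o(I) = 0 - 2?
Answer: 1/36109 ≈ 2.7694e-5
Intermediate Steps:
o(I) = -2
S(E) = 4*E² (S(E) = (2*E)*(2*E) = 4*E²)
y(u, R) = 27 + 9*u (y(u, R) = 9 + (3 + 0)²*(2 + u) = 9 + 3²*(2 + u) = 9 + 9*(2 + u) = 9 + (18 + 9*u) = 27 + 9*u)
1/(y(o(3), -62) + S(95)) = 1/((27 + 9*(-2)) + 4*95²) = 1/((27 - 18) + 4*9025) = 1/(9 + 36100) = 1/36109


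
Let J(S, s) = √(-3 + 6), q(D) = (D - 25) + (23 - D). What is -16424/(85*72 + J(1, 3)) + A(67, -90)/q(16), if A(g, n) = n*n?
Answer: -50596940910/12484799 + 16424*√3/37454397 ≈ -4052.7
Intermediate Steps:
A(g, n) = n²
q(D) = -2 (q(D) = (-25 + D) + (23 - D) = -2)
J(S, s) = √3
-16424/(85*72 + J(1, 3)) + A(67, -90)/q(16) = -16424/(85*72 + √3) + (-90)²/(-2) = -16424/(6120 + √3) + 8100*(-½) = -16424/(6120 + √3) - 4050 = -4050 - 16424/(6120 + √3)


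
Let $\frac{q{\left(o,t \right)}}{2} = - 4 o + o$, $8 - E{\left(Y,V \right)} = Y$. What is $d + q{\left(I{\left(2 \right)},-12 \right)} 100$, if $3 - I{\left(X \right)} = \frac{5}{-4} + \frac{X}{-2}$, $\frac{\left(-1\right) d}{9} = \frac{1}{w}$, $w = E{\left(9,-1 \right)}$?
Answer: $-3141$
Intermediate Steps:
$E{\left(Y,V \right)} = 8 - Y$
$w = -1$ ($w = 8 - 9 = -1$)
$d = 9$ ($d = - \frac{9}{-1} = \left(-9\right) \left(-1\right) = 9$)
$I{\left(X \right)} = \frac{17}{4} + \frac{X}{2}$ ($I{\left(X \right)} = 3 - \left(\frac{5}{-4} + \frac{X}{-2}\right) = 3 - \left(5 \left(- \frac{1}{4}\right) + X \left(- \frac{1}{2}\right)\right) = 3 - \left(- \frac{5}{4} - \frac{X}{2}\right) = 3 + \left(\frac{5}{4} + \frac{X}{2}\right) = \frac{17}{4} + \frac{X}{2}$)
$q{\left(o,t \right)} = - 6 o$ ($q{\left(o,t \right)} = 2 \left(- 4 o + o\right) = 2 \left(- 3 o\right) = - 6 o$)
$d + q{\left(I{\left(2 \right)},-12 \right)} 100 = 9 + - 6 \left(\frac{17}{4} + \frac{1}{2} \cdot 2\right) 100 = 9 + - 6 \left(\frac{17}{4} + 1\right) 100 = 9 + \left(-6\right) \frac{21}{4} \cdot 100 = 9 - 3150 = -3141$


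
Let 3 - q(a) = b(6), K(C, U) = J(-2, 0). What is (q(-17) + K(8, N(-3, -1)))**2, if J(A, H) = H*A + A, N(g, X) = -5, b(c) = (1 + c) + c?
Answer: 144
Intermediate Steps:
b(c) = 1 + 2*c
J(A, H) = A + A*H (J(A, H) = A*H + A = A + A*H)
K(C, U) = -2 (K(C, U) = -2*(1 + 0) = -2*1 = -2)
q(a) = -10 (q(a) = 3 - (1 + 2*6) = 3 - (1 + 12) = 3 - 1*13 = 3 - 13 = -10)
(q(-17) + K(8, N(-3, -1)))**2 = (-10 - 2)**2 = (-12)**2 = 144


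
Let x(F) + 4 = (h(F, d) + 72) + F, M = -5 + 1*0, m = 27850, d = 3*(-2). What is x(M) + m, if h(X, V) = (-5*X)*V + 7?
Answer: 27770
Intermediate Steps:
d = -6
h(X, V) = 7 - 5*V*X (h(X, V) = -5*V*X + 7 = 7 - 5*V*X)
M = -5 (M = -5 + 0 = -5)
x(F) = 75 + 31*F (x(F) = -4 + (((7 - 5*(-6)*F) + 72) + F) = -4 + (((7 + 30*F) + 72) + F) = -4 + ((79 + 30*F) + F) = -4 + (79 + 31*F) = 75 + 31*F)
x(M) + m = (75 + 31*(-5)) + 27850 = (75 - 155) + 27850 = -80 + 27850 = 27770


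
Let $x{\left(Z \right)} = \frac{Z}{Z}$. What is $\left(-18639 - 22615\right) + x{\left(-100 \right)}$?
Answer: $-41253$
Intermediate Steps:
$x{\left(Z \right)} = 1$
$\left(-18639 - 22615\right) + x{\left(-100 \right)} = \left(-18639 - 22615\right) + 1 = -41254 + 1 = -41253$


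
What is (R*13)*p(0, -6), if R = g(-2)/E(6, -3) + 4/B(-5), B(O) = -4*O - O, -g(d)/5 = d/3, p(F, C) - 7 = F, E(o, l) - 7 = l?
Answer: 13559/150 ≈ 90.393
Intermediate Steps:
E(o, l) = 7 + l
p(F, C) = 7 + F
g(d) = -5*d/3
B(O) = -5*O
R = 149/150 (R = (-5/3*(-2))/(7 - 3) + 4/((-5*(-5))) = (10/3)/4 + 4/25 = (10/3)*(¼) + 4*(1/25) = ⅚ + 4/25 = 149/150 ≈ 0.99333)
(R*13)*p(0, -6) = ((149/150)*13)*(7 + 0) = (1937/150)*7 = 13559/150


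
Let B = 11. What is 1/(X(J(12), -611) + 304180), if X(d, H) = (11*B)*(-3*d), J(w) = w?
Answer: 1/299824 ≈ 3.3353e-6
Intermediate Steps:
X(d, H) = -363*d (X(d, H) = (11*11)*(-3*d) = 121*(-3*d) = -363*d)
1/(X(J(12), -611) + 304180) = 1/(-363*12 + 304180) = 1/(-4356 + 304180) = 1/299824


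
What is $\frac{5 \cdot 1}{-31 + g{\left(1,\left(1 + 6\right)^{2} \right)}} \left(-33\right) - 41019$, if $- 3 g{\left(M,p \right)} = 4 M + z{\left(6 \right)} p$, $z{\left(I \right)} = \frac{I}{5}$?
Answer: $- \frac{31951326}{779} \approx -41016.0$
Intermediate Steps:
$z{\left(I \right)} = \frac{I}{5}$ ($z{\left(I \right)} = I \frac{1}{5} = \frac{I}{5}$)
$g{\left(M,p \right)} = - \frac{4 M}{3} - \frac{2 p}{5}$ ($g{\left(M,p \right)} = - \frac{4 M + \frac{1}{5} \cdot 6 p}{3} = - \frac{4 M + \frac{6 p}{5}}{3} = - \frac{4 M}{3} - \frac{2 p}{5}$)
$\frac{5 \cdot 1}{-31 + g{\left(1,\left(1 + 6\right)^{2} \right)}} \left(-33\right) - 41019 = \frac{5 \cdot 1}{-31 - \left(\frac{4}{3} + \frac{2 \left(1 + 6\right)^{2}}{5}\right)} \left(-33\right) - 41019 = \frac{5}{-31 - \left(\frac{4}{3} + \frac{2 \cdot 7^{2}}{5}\right)} \left(-33\right) - 41019 = \frac{5}{-31 - \frac{314}{15}} \left(-33\right) - 41019 = \frac{5}{- \frac{779}{15}} \left(-33\right) - 41019 = 5 \left(- \frac{15}{779}\right) \left(-33\right) - 41019 = \left(- \frac{75}{779}\right) \left(-33\right) - 41019 = \frac{2475}{779} - 41019 = - \frac{31951326}{779}$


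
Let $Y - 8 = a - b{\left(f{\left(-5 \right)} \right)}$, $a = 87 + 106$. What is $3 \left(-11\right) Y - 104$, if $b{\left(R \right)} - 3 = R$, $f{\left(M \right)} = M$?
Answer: $-6803$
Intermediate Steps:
$b{\left(R \right)} = 3 + R$
$a = 193$
$Y = 203$ ($Y = 8 + \left(193 - \left(3 - 5\right)\right) = 8 + \left(193 - -2\right) = 8 + \left(193 + 2\right) = 8 + 195 = 203$)
$3 \left(-11\right) Y - 104 = 3 \left(-11\right) 203 - 104 = \left(-33\right) 203 - 104 = -6699 - 104 = -6803$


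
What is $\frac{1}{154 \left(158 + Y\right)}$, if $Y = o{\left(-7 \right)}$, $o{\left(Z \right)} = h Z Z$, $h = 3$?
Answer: $\frac{1}{46970} \approx 2.129 \cdot 10^{-5}$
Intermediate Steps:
$o{\left(Z \right)} = 3 Z^{2}$ ($o{\left(Z \right)} = 3 Z Z = 3 Z^{2}$)
$Y = 147$ ($Y = 3 \left(-7\right)^{2} = 3 \cdot 49 = 147$)
$\frac{1}{154 \left(158 + Y\right)} = \frac{1}{154 \left(158 + 147\right)} = \frac{1}{154 \cdot 305} = \frac{1}{46970}$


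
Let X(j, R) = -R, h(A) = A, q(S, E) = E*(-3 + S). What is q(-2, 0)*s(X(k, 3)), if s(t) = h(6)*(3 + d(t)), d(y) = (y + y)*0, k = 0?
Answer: 0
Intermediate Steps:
d(y) = 0 (d(y) = (2*y)*0 = 0)
s(t) = 18 (s(t) = 6*(3 + 0) = 6*3 = 18)
q(-2, 0)*s(X(k, 3)) = (0*(-3 - 2))*18 = (0*(-5))*18 = 0*18 = 0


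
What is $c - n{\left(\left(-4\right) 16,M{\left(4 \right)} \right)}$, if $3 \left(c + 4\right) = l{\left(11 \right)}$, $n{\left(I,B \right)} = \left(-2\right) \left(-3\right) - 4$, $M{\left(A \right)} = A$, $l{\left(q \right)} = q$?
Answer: $- \frac{7}{3} \approx -2.3333$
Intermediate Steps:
$n{\left(I,B \right)} = 2$ ($n{\left(I,B \right)} = 6 - 4 = 2$)
$c = - \frac{1}{3}$ ($c = -4 + \frac{1}{3} \cdot 11 = -4 + \frac{11}{3} = - \frac{1}{3} \approx -0.33333$)
$c - n{\left(\left(-4\right) 16,M{\left(4 \right)} \right)} = - \frac{1}{3} - 2 = - \frac{7}{3}$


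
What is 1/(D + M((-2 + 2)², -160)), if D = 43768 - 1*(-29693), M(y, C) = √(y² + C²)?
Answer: 1/73621 ≈ 1.3583e-5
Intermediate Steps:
M(y, C) = √(C² + y²)
D = 73461 (D = 43768 + 29693 = 73461)
1/(D + M((-2 + 2)², -160)) = 1/(73461 + √((-160)² + ((-2 + 2)²)²)) = 1/(73461 + √(25600 + (0²)²)) = 1/(73461 + √(25600 + 0²)) = 1/(73461 + √(25600 + 0)) = 1/(73461 + √25600) = 1/(73461 + 160) = 1/73621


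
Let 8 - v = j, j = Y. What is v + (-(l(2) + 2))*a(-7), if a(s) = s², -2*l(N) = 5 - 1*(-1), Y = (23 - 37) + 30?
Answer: 41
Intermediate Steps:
Y = 16 (Y = -14 + 30 = 16)
l(N) = -3 (l(N) = -(5 - 1*(-1))/2 = -(5 + 1)/2 = -½*6 = -3)
j = 16
v = -8 (v = 8 - 1*16 = 8 - 16 = -8)
v + (-(l(2) + 2))*a(-7) = -8 - (-3 + 2)*(-7)² = -8 - 1*(-1)*49 = -8 + 1*49 = -8 + 49 = 41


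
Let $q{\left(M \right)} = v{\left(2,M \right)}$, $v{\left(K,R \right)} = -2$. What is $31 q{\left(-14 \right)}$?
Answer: $-62$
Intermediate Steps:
$q{\left(M \right)} = -2$
$31 q{\left(-14 \right)} = 31 \left(-2\right) = -62$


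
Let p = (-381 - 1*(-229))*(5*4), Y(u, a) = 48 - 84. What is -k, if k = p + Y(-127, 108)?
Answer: 3076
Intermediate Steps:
Y(u, a) = -36
p = -3040 (p = (-381 + 229)*20 = -152*20 = -3040)
k = -3076 (k = -3040 - 36 = -3076)
-k = -1*(-3076) = 3076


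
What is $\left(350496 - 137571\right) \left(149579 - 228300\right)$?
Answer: $-16761668925$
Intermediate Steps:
$\left(350496 - 137571\right) \left(149579 - 228300\right) = 212925 \left(-78721\right) = -16761668925$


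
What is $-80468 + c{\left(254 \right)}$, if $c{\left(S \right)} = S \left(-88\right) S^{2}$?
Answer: $-1442142100$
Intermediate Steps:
$c{\left(S \right)} = - 88 S^{3}$ ($c{\left(S \right)} = - 88 S S^{2} = - 88 S^{3}$)
$-80468 + c{\left(254 \right)} = -80468 - 88 \cdot 254^{3} = -80468 - 1442061632 = -1442142100$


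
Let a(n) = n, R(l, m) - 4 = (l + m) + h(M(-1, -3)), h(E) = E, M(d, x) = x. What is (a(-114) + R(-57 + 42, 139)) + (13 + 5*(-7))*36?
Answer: -781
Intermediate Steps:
R(l, m) = 1 + l + m (R(l, m) = 4 + ((l + m) - 3) = 4 + (-3 + l + m) = 1 + l + m)
(a(-114) + R(-57 + 42, 139)) + (13 + 5*(-7))*36 = (-114 + (1 + (-57 + 42) + 139)) + (13 + 5*(-7))*36 = (-114 + (1 - 15 + 139)) + (13 - 35)*36 = (-114 + 125) - 22*36 = 11 - 792 = -781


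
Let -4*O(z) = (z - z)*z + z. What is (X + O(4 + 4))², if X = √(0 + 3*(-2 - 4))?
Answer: (2 - 3*I*√2)² ≈ -14.0 - 16.971*I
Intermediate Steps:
O(z) = -z/4 (O(z) = -((z - z)*z + z)/4 = -(0*z + z)/4 = -(0 + z)/4 = -z/4)
X = 3*I*√2 (X = √(0 + 3*(-6)) = √(0 - 18) = √(-18) = 3*I*√2 ≈ 4.2426*I)
(X + O(4 + 4))² = (3*I*√2 - (4 + 4)/4)² = (3*I*√2 - ¼*8)² = (3*I*√2 - 2)² = (-2 + 3*I*√2)²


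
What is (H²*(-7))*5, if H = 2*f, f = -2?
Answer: -560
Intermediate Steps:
H = -4 (H = 2*(-2) = -4)
(H²*(-7))*5 = ((-4)²*(-7))*5 = (16*(-7))*5 = -112*5 = -560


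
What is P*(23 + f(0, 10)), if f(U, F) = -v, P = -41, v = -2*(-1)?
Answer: -861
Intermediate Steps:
v = 2
f(U, F) = -2 (f(U, F) = -1*2 = -2)
P*(23 + f(0, 10)) = -41*(23 - 2) = -41*21 = -861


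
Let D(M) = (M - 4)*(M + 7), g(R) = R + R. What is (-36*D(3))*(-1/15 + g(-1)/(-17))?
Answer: 312/17 ≈ 18.353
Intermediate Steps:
g(R) = 2*R
D(M) = (-4 + M)*(7 + M)
(-36*D(3))*(-1/15 + g(-1)/(-17)) = (-36*(-28 + 3² + 3*3))*(-1/15 + (2*(-1))/(-17)) = (-36*(-28 + 9 + 9))*(-1*1/15 - 2*(-1/17)) = (-36*(-10))*(-1/15 + 2/17) = 360*(13/255) = 312/17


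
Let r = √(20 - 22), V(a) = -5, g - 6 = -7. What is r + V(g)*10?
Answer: -50 + I*√2 ≈ -50.0 + 1.4142*I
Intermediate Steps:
g = -1 (g = 6 - 7 = -1)
r = I*√2 (r = √(-2) = I*√2 ≈ 1.4142*I)
r + V(g)*10 = I*√2 - 5*10 = I*√2 - 50 = -50 + I*√2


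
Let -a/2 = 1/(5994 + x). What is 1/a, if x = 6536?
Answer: -6265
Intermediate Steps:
a = -1/6265 (a = -2/(5994 + 6536) = -2/12530 = -2*1/12530 = -1/6265 ≈ -0.00015962)
1/a = 1/(-1/6265) = -6265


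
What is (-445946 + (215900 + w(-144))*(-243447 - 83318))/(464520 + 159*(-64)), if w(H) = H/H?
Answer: -70549336211/454344 ≈ -1.5528e+5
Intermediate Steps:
w(H) = 1
(-445946 + (215900 + w(-144))*(-243447 - 83318))/(464520 + 159*(-64)) = (-445946 + (215900 + 1)*(-243447 - 83318))/(464520 + 159*(-64)) = (-445946 + 215901*(-326765))/(464520 - 10176) = (-445946 - 70548890265)/454344 = -70549336211*1/454344 = -70549336211/454344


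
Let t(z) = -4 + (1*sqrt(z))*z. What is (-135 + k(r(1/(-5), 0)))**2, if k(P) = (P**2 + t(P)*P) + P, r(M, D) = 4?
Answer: 9801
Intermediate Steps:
t(z) = -4 + z**(3/2) (t(z) = -4 + sqrt(z)*z = -4 + z**(3/2))
k(P) = P + P**2 + P*(-4 + P**(3/2)) (k(P) = (P**2 + (-4 + P**(3/2))*P) + P = (P**2 + P*(-4 + P**(3/2))) + P = P + P**2 + P*(-4 + P**(3/2)))
(-135 + k(r(1/(-5), 0)))**2 = (-135 + 4*(-3 + 4 + 4**(3/2)))**2 = (-135 + 4*(-3 + 4 + 8))**2 = (-135 + 4*9)**2 = (-135 + 36)**2 = (-99)**2 = 9801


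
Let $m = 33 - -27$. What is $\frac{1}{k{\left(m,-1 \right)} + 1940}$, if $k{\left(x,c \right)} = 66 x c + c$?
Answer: $- \frac{1}{2021} \approx -0.0004948$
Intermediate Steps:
$m = 60$ ($m = 33 + 27 = 60$)
$k{\left(x,c \right)} = c + 66 c x$ ($k{\left(x,c \right)} = 66 c x + c = c + 66 c x$)
$\frac{1}{k{\left(m,-1 \right)} + 1940} = \frac{1}{- (1 + 66 \cdot 60) + 1940} = \frac{1}{- (1 + 3960) + 1940} = \frac{1}{\left(-1\right) 3961 + 1940} = \frac{1}{-3961 + 1940} = \frac{1}{-2021} = - \frac{1}{2021}$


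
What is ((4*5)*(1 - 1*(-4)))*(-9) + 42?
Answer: -858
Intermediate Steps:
((4*5)*(1 - 1*(-4)))*(-9) + 42 = (20*(1 + 4))*(-9) + 42 = (20*5)*(-9) + 42 = 100*(-9) + 42 = -900 + 42 = -858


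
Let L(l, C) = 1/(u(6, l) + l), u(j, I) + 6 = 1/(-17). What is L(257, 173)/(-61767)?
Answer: -17/263498022 ≈ -6.4517e-8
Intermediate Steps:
u(j, I) = -103/17 (u(j, I) = -6 + 1/(-17) = -6 - 1/17 = -103/17)
L(l, C) = 1/(-103/17 + l)
L(257, 173)/(-61767) = (17/(-103 + 17*257))/(-61767) = (17/(-103 + 4369))*(-1/61767) = (17/4266)*(-1/61767) = -17/263498022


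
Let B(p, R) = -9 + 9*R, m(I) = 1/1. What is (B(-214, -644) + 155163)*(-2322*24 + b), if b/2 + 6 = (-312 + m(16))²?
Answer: 20566895316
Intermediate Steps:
m(I) = 1
b = 193430 (b = -12 + 2*(-312 + 1)² = -12 + 2*(-311)² = -12 + 2*96721 = -12 + 193442 = 193430)
(B(-214, -644) + 155163)*(-2322*24 + b) = ((-9 + 9*(-644)) + 155163)*(-2322*24 + 193430) = ((-9 - 5796) + 155163)*(-55728 + 193430) = (-5805 + 155163)*137702 = 149358*137702 = 20566895316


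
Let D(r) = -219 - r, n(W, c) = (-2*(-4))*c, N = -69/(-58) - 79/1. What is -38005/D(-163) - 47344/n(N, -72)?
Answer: 383471/504 ≈ 760.86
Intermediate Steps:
N = -4513/58 (N = -69*(-1/58) - 79*1 = 69/58 - 79 = -4513/58 ≈ -77.810)
n(W, c) = 8*c
-38005/D(-163) - 47344/n(N, -72) = -38005/(-219 - 1*(-163)) - 47344/(8*(-72)) = -38005/(-219 + 163) - 47344/(-576) = -38005/(-56) - 47344*(-1/576) = -38005*(-1/56) + 2959/36 = 38005/56 + 2959/36 = 383471/504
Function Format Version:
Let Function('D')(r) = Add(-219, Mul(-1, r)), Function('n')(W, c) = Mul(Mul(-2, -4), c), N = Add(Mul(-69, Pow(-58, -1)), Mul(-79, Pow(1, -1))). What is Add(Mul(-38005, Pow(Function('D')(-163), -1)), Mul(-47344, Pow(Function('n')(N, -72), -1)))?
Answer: Rational(383471, 504) ≈ 760.86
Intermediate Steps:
N = Rational(-4513, 58) (N = Add(Mul(-69, Rational(-1, 58)), Mul(-79, 1)) = Add(Rational(69, 58), -79) = Rational(-4513, 58) ≈ -77.810)
Function('n')(W, c) = Mul(8, c)
Add(Mul(-38005, Pow(Function('D')(-163), -1)), Mul(-47344, Pow(Function('n')(N, -72), -1))) = Add(Mul(-38005, Pow(Add(-219, Mul(-1, -163)), -1)), Mul(-47344, Pow(Mul(8, -72), -1))) = Add(Mul(-38005, Pow(Add(-219, 163), -1)), Mul(-47344, Pow(-576, -1))) = Add(Mul(-38005, Pow(-56, -1)), Mul(-47344, Rational(-1, 576))) = Add(Mul(-38005, Rational(-1, 56)), Rational(2959, 36)) = Add(Rational(38005, 56), Rational(2959, 36)) = Rational(383471, 504)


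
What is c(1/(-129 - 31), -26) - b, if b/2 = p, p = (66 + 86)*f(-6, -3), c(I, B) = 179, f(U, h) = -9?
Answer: 2915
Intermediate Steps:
p = -1368 (p = (66 + 86)*(-9) = 152*(-9) = -1368)
b = -2736 (b = 2*(-1368) = -2736)
c(1/(-129 - 31), -26) - b = 179 - 1*(-2736) = 179 + 2736 = 2915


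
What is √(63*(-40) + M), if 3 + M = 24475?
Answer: 56*√7 ≈ 148.16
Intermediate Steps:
M = 24472 (M = -3 + 24475 = 24472)
√(63*(-40) + M) = √(63*(-40) + 24472) = √(-2520 + 24472) = √21952 = 56*√7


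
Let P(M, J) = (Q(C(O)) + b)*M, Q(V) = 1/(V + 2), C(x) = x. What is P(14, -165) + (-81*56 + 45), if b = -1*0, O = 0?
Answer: -4484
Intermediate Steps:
Q(V) = 1/(2 + V)
b = 0
P(M, J) = M/2 (P(M, J) = (1/(2 + 0) + 0)*M = (1/2 + 0)*M = (½ + 0)*M = M/2)
P(14, -165) + (-81*56 + 45) = (½)*14 + (-81*56 + 45) = 7 + (-4536 + 45) = 7 - 4491 = -4484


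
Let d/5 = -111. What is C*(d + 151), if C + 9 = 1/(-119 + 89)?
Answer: 54742/15 ≈ 3649.5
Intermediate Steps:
d = -555 (d = 5*(-111) = -555)
C = -271/30 (C = -9 + 1/(-119 + 89) = -9 + 1/(-30) = -9 - 1/30 = -271/30 ≈ -9.0333)
C*(d + 151) = -271*(-555 + 151)/30 = -271/30*(-404) = 54742/15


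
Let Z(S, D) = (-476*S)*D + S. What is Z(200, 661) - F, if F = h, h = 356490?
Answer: -63283490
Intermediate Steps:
Z(S, D) = S - 476*D*S (Z(S, D) = -476*D*S + S = S - 476*D*S)
F = 356490
Z(200, 661) - F = 200*(1 - 476*661) - 1*356490 = 200*(1 - 314636) - 356490 = 200*(-314635) - 356490 = -62927000 - 356490 = -63283490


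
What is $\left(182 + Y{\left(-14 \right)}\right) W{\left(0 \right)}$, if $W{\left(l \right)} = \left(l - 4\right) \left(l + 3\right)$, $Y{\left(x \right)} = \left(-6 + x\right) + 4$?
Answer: $-1992$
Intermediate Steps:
$Y{\left(x \right)} = -2 + x$
$W{\left(l \right)} = \left(-4 + l\right) \left(3 + l\right)$
$\left(182 + Y{\left(-14 \right)}\right) W{\left(0 \right)} = \left(182 - 16\right) \left(-12 + 0^{2} - 0\right) = \left(182 - 16\right) \left(-12 + 0 + 0\right) = 166 \left(-12\right) = -1992$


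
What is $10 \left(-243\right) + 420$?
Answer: $-2010$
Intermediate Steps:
$10 \left(-243\right) + 420 = -2430 + 420 = -2010$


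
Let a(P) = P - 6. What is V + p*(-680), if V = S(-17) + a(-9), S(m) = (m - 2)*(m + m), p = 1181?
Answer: -802449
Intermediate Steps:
S(m) = 2*m*(-2 + m) (S(m) = (-2 + m)*(2*m) = 2*m*(-2 + m))
a(P) = -6 + P
V = 631 (V = 2*(-17)*(-2 - 17) + (-6 - 9) = 2*(-17)*(-19) - 15 = 646 - 15 = 631)
V + p*(-680) = 631 + 1181*(-680) = 631 - 803080 = -802449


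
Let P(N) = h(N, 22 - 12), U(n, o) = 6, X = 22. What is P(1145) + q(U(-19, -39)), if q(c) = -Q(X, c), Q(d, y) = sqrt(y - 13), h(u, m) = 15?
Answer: 15 - I*sqrt(7) ≈ 15.0 - 2.6458*I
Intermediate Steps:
P(N) = 15
Q(d, y) = sqrt(-13 + y)
q(c) = -sqrt(-13 + c)
P(1145) + q(U(-19, -39)) = 15 - sqrt(-13 + 6) = 15 - sqrt(-7) = 15 - I*sqrt(7)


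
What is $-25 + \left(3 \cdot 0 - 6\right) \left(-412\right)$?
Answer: $2447$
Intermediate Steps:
$-25 + \left(3 \cdot 0 - 6\right) \left(-412\right) = -25 + \left(0 - 6\right) \left(-412\right) = -25 - -2472 = -25 + 2472 = 2447$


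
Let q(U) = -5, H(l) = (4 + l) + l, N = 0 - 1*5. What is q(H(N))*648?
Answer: -3240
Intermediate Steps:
N = -5 (N = 0 - 5 = -5)
H(l) = 4 + 2*l
q(H(N))*648 = -5*648 = -3240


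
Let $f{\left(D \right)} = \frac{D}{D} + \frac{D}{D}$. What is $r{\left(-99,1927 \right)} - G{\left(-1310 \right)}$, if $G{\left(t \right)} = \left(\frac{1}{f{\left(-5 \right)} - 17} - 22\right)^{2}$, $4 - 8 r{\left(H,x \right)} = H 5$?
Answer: $- \frac{764213}{1800} \approx -424.56$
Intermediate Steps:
$f{\left(D \right)} = 2$ ($f{\left(D \right)} = 1 + 1 = 2$)
$r{\left(H,x \right)} = \frac{1}{2} - \frac{5 H}{8}$ ($r{\left(H,x \right)} = \frac{1}{2} - \frac{H 5}{8} = \frac{1}{2} - \frac{5 H}{8}$)
$G{\left(t \right)} = \frac{109561}{225}$ ($G{\left(t \right)} = \left(\frac{1}{2 - 17} - 22\right)^{2} = \left(\frac{1}{-15} - 22\right)^{2} = \left(- \frac{1}{15} - 22\right)^{2} = \left(- \frac{331}{15}\right)^{2} = \frac{109561}{225}$)
$r{\left(-99,1927 \right)} - G{\left(-1310 \right)} = \left(\frac{1}{2} - - \frac{495}{8}\right) - \frac{109561}{225} = \left(\frac{1}{2} + \frac{495}{8}\right) - \frac{109561}{225} = \frac{499}{8} - \frac{109561}{225} = - \frac{764213}{1800}$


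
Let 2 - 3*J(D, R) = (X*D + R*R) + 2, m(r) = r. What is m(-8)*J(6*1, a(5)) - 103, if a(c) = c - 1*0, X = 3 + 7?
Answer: 371/3 ≈ 123.67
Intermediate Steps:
X = 10
a(c) = c (a(c) = c + 0 = c)
J(D, R) = -10*D/3 - R²/3 (J(D, R) = ⅔ - ((10*D + R*R) + 2)/3 = ⅔ - ((10*D + R²) + 2)/3 = ⅔ - ((R² + 10*D) + 2)/3 = ⅔ - (2 + R² + 10*D)/3 = ⅔ + (-⅔ - 10*D/3 - R²/3) = -10*D/3 - R²/3)
m(-8)*J(6*1, a(5)) - 103 = -8*(-20 - ⅓*5²) - 103 = -8*(-10/3*6 - ⅓*25) - 103 = -8*(-20 - 25/3) - 103 = -8*(-85/3) - 103 = 680/3 - 103 = 371/3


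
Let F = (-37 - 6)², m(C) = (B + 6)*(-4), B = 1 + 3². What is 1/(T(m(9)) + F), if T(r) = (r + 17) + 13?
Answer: 1/1815 ≈ 0.00055096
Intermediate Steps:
B = 10 (B = 1 + 9 = 10)
m(C) = -64 (m(C) = (10 + 6)*(-4) = 16*(-4) = -64)
T(r) = 30 + r (T(r) = (17 + r) + 13 = 30 + r)
F = 1849 (F = (-43)² = 1849)
1/(T(m(9)) + F) = 1/((30 - 64) + 1849) = 1/(-34 + 1849) = 1/1815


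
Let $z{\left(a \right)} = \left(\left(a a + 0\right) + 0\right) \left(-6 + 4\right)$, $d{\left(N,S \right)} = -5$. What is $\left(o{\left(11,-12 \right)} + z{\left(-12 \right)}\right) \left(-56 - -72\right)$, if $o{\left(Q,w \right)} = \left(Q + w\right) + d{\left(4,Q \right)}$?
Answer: $-4704$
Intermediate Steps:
$o{\left(Q,w \right)} = -5 + Q + w$ ($o{\left(Q,w \right)} = \left(Q + w\right) - 5 = -5 + Q + w$)
$z{\left(a \right)} = - 2 a^{2}$ ($z{\left(a \right)} = \left(\left(a^{2} + 0\right) + 0\right) \left(-2\right) = \left(a^{2} + 0\right) \left(-2\right) = a^{2} \left(-2\right) = - 2 a^{2}$)
$\left(o{\left(11,-12 \right)} + z{\left(-12 \right)}\right) \left(-56 - -72\right) = \left(\left(-5 + 11 - 12\right) - 2 \left(-12\right)^{2}\right) \left(-56 - -72\right) = \left(-6 - 288\right) \left(-56 + 72\right) = \left(-6 - 288\right) 16 = \left(-294\right) 16 = -4704$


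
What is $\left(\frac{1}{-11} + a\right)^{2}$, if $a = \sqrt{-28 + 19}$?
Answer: $\frac{\left(-1 + 33 i\right)^{2}}{121} \approx -8.9917 - 0.54545 i$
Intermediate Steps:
$a = 3 i$ ($a = \sqrt{-9} = 3 i \approx 3.0 i$)
$\left(\frac{1}{-11} + a\right)^{2} = \left(\frac{1}{-11} + 3 i\right)^{2} = \left(- \frac{1}{11} + 3 i\right)^{2}$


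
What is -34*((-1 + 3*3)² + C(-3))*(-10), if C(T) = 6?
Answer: 23800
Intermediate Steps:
-34*((-1 + 3*3)² + C(-3))*(-10) = -34*((-1 + 3*3)² + 6)*(-10) = -34*((-1 + 9)² + 6)*(-10) = -34*(8² + 6)*(-10) = -34*(64 + 6)*(-10) = -34*70*(-10) = -2380*(-10) = 23800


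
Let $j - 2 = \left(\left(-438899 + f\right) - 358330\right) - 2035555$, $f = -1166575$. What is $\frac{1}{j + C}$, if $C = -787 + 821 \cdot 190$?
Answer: $- \frac{1}{3844154} \approx -2.6014 \cdot 10^{-7}$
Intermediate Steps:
$C = 155203$ ($C = -787 + 155990 = 155203$)
$j = -3999357$ ($j = 2 - 3999359 = -3999357$)
$\frac{1}{j + C} = \frac{1}{-3999357 + 155203} = \frac{1}{-3844154} = - \frac{1}{3844154}$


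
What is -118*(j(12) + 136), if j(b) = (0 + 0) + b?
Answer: -17464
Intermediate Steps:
j(b) = b (j(b) = 0 + b = b)
-118*(j(12) + 136) = -118*(12 + 136) = -118*148 = -17464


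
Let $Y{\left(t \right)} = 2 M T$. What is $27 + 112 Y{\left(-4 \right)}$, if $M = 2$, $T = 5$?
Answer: $2267$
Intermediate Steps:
$Y{\left(t \right)} = 20$ ($Y{\left(t \right)} = 2 \cdot 2 \cdot 5 = 4 \cdot 5 = 20$)
$27 + 112 Y{\left(-4 \right)} = 27 + 112 \cdot 20 = 27 + 2240 = 2267$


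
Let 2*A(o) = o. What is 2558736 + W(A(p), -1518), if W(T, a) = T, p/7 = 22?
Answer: 2558813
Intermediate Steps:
p = 154 (p = 7*22 = 154)
A(o) = o/2
2558736 + W(A(p), -1518) = 2558736 + (½)*154 = 2558736 + 77 = 2558813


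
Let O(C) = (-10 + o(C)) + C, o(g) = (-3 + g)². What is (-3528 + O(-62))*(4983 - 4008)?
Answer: 609375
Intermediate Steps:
O(C) = -10 + C + (-3 + C)² (O(C) = (-10 + (-3 + C)²) + C = -10 + C + (-3 + C)²)
(-3528 + O(-62))*(4983 - 4008) = (-3528 + (-10 - 62 + (-3 - 62)²))*(4983 - 4008) = (-3528 + (-10 - 62 + (-65)²))*975 = (-3528 + (-10 - 62 + 4225))*975 = (-3528 + 4153)*975 = 625*975 = 609375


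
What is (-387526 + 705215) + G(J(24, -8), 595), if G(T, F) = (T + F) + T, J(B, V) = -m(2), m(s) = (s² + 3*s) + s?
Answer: 318260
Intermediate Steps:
m(s) = s² + 4*s
J(B, V) = -12 (J(B, V) = -2*(4 + 2) = -2*6 = -1*12 = -12)
G(T, F) = F + 2*T (G(T, F) = (F + T) + T = F + 2*T)
(-387526 + 705215) + G(J(24, -8), 595) = (-387526 + 705215) + (595 + 2*(-12)) = 317689 + (595 - 24) = 317689 + 571 = 318260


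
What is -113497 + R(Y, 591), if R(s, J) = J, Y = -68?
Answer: -112906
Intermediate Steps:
-113497 + R(Y, 591) = -113497 + 591 = -112906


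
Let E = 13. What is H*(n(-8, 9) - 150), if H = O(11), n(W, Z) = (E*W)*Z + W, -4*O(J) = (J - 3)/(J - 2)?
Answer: 2188/9 ≈ 243.11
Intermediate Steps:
O(J) = -(-3 + J)/(4*(-2 + J)) (O(J) = -(J - 3)/(4*(J - 2)) = -(-3 + J)/(4*(-2 + J)))
n(W, Z) = W + 13*W*Z (n(W, Z) = (13*W)*Z + W = 13*W*Z + W = W + 13*W*Z)
H = -2/9 (H = (3 - 1*11)/(4*(-2 + 11)) = (1/4)*(3 - 11)/9 = (1/4)*(1/9)*(-8) = -2/9 ≈ -0.22222)
H*(n(-8, 9) - 150) = -2*(-8*(1 + 13*9) - 150)/9 = -2*(-8*(1 + 117) - 150)/9 = -2*(-8*118 - 150)/9 = -2*(-944 - 150)/9 = -2/9*(-1094) = 2188/9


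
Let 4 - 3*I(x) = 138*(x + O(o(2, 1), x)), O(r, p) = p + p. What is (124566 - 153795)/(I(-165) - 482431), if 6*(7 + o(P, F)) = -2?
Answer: 87687/1378979 ≈ 0.063588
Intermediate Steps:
o(P, F) = -22/3 (o(P, F) = -7 + (⅙)*(-2) = -7 - ⅓ = -22/3)
O(r, p) = 2*p
I(x) = 4/3 - 138*x (I(x) = 4/3 - 46*(x + 2*x) = 4/3 - 46*3*x = 4/3 - 138*x)
(124566 - 153795)/(I(-165) - 482431) = (124566 - 153795)/((4/3 - 138*(-165)) - 482431) = -29229/((4/3 + 22770) - 482431) = -29229/(68314/3 - 482431) = -29229/(-1378979/3) = -29229*(-3/1378979) = 87687/1378979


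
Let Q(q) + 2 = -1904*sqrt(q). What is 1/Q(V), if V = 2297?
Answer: 1/4163560574 - 476*sqrt(2297)/2081780287 ≈ -1.0958e-5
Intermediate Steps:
Q(q) = -2 - 1904*sqrt(q)
1/Q(V) = 1/(-2 - 1904*sqrt(2297))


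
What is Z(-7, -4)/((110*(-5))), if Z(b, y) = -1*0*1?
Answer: 0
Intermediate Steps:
Z(b, y) = 0 (Z(b, y) = 0*1 = 0)
Z(-7, -4)/((110*(-5))) = 0/((110*(-5))) = 0/(-550) = 0*(-1/550) = 0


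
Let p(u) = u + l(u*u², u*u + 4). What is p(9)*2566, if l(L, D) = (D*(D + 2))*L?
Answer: 13833213624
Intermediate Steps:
l(L, D) = D*L*(2 + D) (l(L, D) = (D*(2 + D))*L = D*L*(2 + D))
p(u) = u + u³*(4 + u²)*(6 + u²) (p(u) = u + (u*u + 4)*(u*u²)*(2 + (u*u + 4)) = u + (u² + 4)*u³*(2 + (u² + 4)) = u + (4 + u²)*u³*(2 + (4 + u²)) = u + (4 + u²)*u³*(6 + u²) = u + u³*(4 + u²)*(6 + u²))
p(9)*2566 = (9 + 9⁷ + 10*9⁵ + 24*9³)*2566 = (9 + 4782969 + 10*59049 + 24*729)*2566 = (9 + 4782969 + 590490 + 17496)*2566 = 5390964*2566 = 13833213624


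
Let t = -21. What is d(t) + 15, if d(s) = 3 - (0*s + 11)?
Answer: 7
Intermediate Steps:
d(s) = -8 (d(s) = 3 - (0 + 11) = 3 - 1*11 = 3 - 11 = -8)
d(t) + 15 = -8 + 15 = 7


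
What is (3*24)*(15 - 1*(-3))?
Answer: 1296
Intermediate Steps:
(3*24)*(15 - 1*(-3)) = 72*(15 + 3) = 72*18 = 1296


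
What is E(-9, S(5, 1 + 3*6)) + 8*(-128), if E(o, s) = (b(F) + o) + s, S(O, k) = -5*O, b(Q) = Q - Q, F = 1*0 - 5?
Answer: -1058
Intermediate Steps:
F = -5 (F = 0 - 5 = -5)
b(Q) = 0
E(o, s) = o + s (E(o, s) = (0 + o) + s = o + s)
E(-9, S(5, 1 + 3*6)) + 8*(-128) = (-9 - 5*5) + 8*(-128) = (-9 - 25) - 1024 = -34 - 1024 = -1058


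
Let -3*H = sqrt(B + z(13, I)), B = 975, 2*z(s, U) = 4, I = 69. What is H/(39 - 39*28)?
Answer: sqrt(977)/3159 ≈ 0.0098946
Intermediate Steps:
z(s, U) = 2 (z(s, U) = (1/2)*4 = 2)
H = -sqrt(977)/3 (H = -sqrt(975 + 2)/3 = -sqrt(977)/3 ≈ -10.419)
H/(39 - 39*28) = (-sqrt(977)/3)/(39 - 39*28) = (-sqrt(977)/3)/(39 - 1092) = -sqrt(977)/3/(-1053) = -sqrt(977)/3*(-1/1053) = sqrt(977)/3159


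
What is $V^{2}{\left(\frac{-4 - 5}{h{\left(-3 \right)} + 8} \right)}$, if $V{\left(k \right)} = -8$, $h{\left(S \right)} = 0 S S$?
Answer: $64$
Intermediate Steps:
$h{\left(S \right)} = 0$ ($h{\left(S \right)} = 0 S = 0$)
$V^{2}{\left(\frac{-4 - 5}{h{\left(-3 \right)} + 8} \right)} = \left(-8\right)^{2} = 64$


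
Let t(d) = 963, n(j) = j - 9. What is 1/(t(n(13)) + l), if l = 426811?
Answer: 1/427774 ≈ 2.3377e-6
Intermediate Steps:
n(j) = -9 + j
1/(t(n(13)) + l) = 1/(963 + 426811) = 1/427774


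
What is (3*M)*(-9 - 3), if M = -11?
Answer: 396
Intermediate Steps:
(3*M)*(-9 - 3) = (3*(-11))*(-9 - 3) = -33*(-12) = 396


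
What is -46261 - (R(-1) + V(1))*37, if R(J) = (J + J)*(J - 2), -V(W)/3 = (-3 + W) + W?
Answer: -46594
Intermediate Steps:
V(W) = 9 - 6*W (V(W) = -3*((-3 + W) + W) = -3*(-3 + 2*W) = 9 - 6*W)
R(J) = 2*J*(-2 + J) (R(J) = (2*J)*(-2 + J) = 2*J*(-2 + J))
-46261 - (R(-1) + V(1))*37 = -46261 - (2*(-1)*(-2 - 1) + (9 - 6*1))*37 = -46261 - (2*(-1)*(-3) + (9 - 6))*37 = -46261 - (6 + 3)*37 = -46261 - 9*37 = -46261 - 1*333 = -46261 - 333 = -46594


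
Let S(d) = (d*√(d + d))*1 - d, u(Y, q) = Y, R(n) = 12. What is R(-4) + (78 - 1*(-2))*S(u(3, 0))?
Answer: -228 + 240*√6 ≈ 359.88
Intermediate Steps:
S(d) = -d + √2*d^(3/2) (S(d) = (d*√(2*d))*1 - d = (d*(√2*√d))*1 - d = (√2*d^(3/2))*1 - d = √2*d^(3/2) - d = -d + √2*d^(3/2))
R(-4) + (78 - 1*(-2))*S(u(3, 0)) = 12 + (78 - 1*(-2))*(-1*3 + √2*3^(3/2)) = 12 + (78 + 2)*(-3 + √2*(3*√3)) = 12 + 80*(-3 + 3*√6) = 12 + (-240 + 240*√6) = -228 + 240*√6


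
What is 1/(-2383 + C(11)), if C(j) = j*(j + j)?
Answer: -1/2141 ≈ -0.00046707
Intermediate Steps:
C(j) = 2*j² (C(j) = j*(2*j) = 2*j²)
1/(-2383 + C(11)) = 1/(-2383 + 2*11²) = 1/(-2383 + 2*121) = 1/(-2383 + 242) = 1/(-2141) = -1/2141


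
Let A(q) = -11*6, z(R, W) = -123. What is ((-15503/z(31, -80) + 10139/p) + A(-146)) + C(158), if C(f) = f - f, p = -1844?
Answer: 12370843/226812 ≈ 54.542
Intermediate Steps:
A(q) = -66
C(f) = 0
((-15503/z(31, -80) + 10139/p) + A(-146)) + C(158) = ((-15503/(-123) + 10139/(-1844)) - 66) + 0 = ((-15503*(-1/123) + 10139*(-1/1844)) - 66) + 0 = ((15503/123 - 10139/1844) - 66) + 0 = (27340435/226812 - 66) + 0 = 12370843/226812 + 0 = 12370843/226812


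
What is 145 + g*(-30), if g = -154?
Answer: 4765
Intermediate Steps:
145 + g*(-30) = 145 - 154*(-30) = 145 + 4620 = 4765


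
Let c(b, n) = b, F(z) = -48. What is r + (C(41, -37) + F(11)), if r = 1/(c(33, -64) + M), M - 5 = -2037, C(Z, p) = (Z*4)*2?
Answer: 559719/1999 ≈ 280.00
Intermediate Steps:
C(Z, p) = 8*Z (C(Z, p) = (4*Z)*2 = 8*Z)
M = -2032 (M = 5 - 2037 = -2032)
r = -1/1999 (r = 1/(33 - 2032) = 1/(-1999) = -1/1999 ≈ -0.00050025)
r + (C(41, -37) + F(11)) = -1/1999 + (8*41 - 48) = -1/1999 + (328 - 48) = -1/1999 + 280 = 559719/1999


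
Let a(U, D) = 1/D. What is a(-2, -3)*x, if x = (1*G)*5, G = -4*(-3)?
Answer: -20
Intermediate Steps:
G = 12
x = 60 (x = (1*12)*5 = 12*5 = 60)
a(-2, -3)*x = 60/(-3) = -1/3*60 = -20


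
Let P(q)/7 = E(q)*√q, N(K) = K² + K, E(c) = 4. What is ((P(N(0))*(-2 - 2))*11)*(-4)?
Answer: 0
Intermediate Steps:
N(K) = K + K²
P(q) = 28*√q (P(q) = 7*(4*√q) = 28*√q)
((P(N(0))*(-2 - 2))*11)*(-4) = (((28*√(0*(1 + 0)))*(-2 - 2))*11)*(-4) = (((28*√(0*1))*(-4))*11)*(-4) = (((28*√0)*(-4))*11)*(-4) = (((28*0)*(-4))*11)*(-4) = ((0*(-4))*11)*(-4) = (0*11)*(-4) = 0*(-4) = 0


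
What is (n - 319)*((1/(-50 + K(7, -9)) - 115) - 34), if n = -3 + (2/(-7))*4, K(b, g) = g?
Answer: 2841072/59 ≈ 48154.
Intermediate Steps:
n = -29/7 (n = -3 + (2*(-⅐))*4 = -3 - 2/7*4 = -3 - 8/7 = -29/7 ≈ -4.1429)
(n - 319)*((1/(-50 + K(7, -9)) - 115) - 34) = (-29/7 - 319)*((1/(-50 - 9) - 115) - 34) = -2262*((1/(-59) - 115) - 34)/7 = -2262*((-1/59 - 115) - 34)/7 = -2262*(-6786/59 - 34)/7 = -2262/7*(-8792/59) = 2841072/59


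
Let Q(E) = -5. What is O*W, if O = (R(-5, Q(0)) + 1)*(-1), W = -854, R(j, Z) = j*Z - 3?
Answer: 19642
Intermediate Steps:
R(j, Z) = -3 + Z*j (R(j, Z) = Z*j - 3 = -3 + Z*j)
O = -23 (O = ((-3 - 5*(-5)) + 1)*(-1) = ((-3 + 25) + 1)*(-1) = (22 + 1)*(-1) = 23*(-1) = -23)
O*W = -23*(-854) = 19642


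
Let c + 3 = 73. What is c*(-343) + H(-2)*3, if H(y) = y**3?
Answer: -24034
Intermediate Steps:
c = 70 (c = -3 + 73 = 70)
c*(-343) + H(-2)*3 = 70*(-343) + (-2)**3*3 = -24010 - 8*3 = -24010 - 24 = -24034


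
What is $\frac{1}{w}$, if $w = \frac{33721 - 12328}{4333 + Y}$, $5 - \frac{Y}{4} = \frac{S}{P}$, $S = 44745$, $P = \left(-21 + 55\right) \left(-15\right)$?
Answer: $\frac{79967}{363681} \approx 0.21988$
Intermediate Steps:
$P = -510$ ($P = 34 \left(-15\right) = -510$)
$Y = \frac{6306}{17}$ ($Y = 20 - 4 \frac{44745}{-510} = 20 - 4 \cdot 44745 \left(- \frac{1}{510}\right) = 20 - - \frac{5966}{17} = 20 + \frac{5966}{17} = \frac{6306}{17} \approx 370.94$)
$w = \frac{363681}{79967}$ ($w = \frac{33721 - 12328}{4333 + \frac{6306}{17}} = \frac{21393}{\frac{79967}{17}} = 21393 \cdot \frac{17}{79967} = \frac{363681}{79967} \approx 4.5479$)
$\frac{1}{w} = \frac{1}{\frac{363681}{79967}} = \frac{79967}{363681}$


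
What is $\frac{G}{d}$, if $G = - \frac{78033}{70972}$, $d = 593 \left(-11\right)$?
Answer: $\frac{78033}{462950356} \approx 0.00016856$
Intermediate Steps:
$d = -6523$
$G = - \frac{78033}{70972}$ ($G = \left(-78033\right) \frac{1}{70972} = - \frac{78033}{70972} \approx -1.0995$)
$\frac{G}{d} = - \frac{78033}{70972 \left(-6523\right)} = \left(- \frac{78033}{70972}\right) \left(- \frac{1}{6523}\right) = \frac{78033}{462950356}$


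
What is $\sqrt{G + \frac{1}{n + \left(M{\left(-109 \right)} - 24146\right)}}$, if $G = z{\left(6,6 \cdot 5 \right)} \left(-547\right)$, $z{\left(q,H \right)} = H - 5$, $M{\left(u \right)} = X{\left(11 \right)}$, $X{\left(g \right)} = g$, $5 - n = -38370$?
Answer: $\frac{i \sqrt{173311479110}}{3560} \approx 116.94 i$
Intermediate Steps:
$n = 38375$ ($n = 5 - -38370 = 5 + 38370 = 38375$)
$M{\left(u \right)} = 11$
$z{\left(q,H \right)} = -5 + H$
$G = -13675$ ($G = \left(-5 + 6 \cdot 5\right) \left(-547\right) = \left(-5 + 30\right) \left(-547\right) = 25 \left(-547\right) = -13675$)
$\sqrt{G + \frac{1}{n + \left(M{\left(-109 \right)} - 24146\right)}} = \sqrt{-13675 + \frac{1}{38375 + \left(11 - 24146\right)}} = \sqrt{-13675 + \frac{1}{38375 - 24135}} = \sqrt{-13675 + \frac{1}{14240}} = \sqrt{- \frac{194731999}{14240}} = \frac{i \sqrt{173311479110}}{3560}$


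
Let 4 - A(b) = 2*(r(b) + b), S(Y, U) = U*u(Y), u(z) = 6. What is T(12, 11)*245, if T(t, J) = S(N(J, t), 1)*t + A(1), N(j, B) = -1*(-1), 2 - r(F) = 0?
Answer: 17150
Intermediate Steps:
r(F) = 2 (r(F) = 2 - 1*0 = 2 + 0 = 2)
N(j, B) = 1
S(Y, U) = 6*U (S(Y, U) = U*6 = 6*U)
A(b) = -2*b (A(b) = 4 - 2*(2 + b) = 4 - (4 + 2*b) = 4 + (-4 - 2*b) = -2*b)
T(t, J) = -2 + 6*t (T(t, J) = (6*1)*t - 2*1 = 6*t - 2 = -2 + 6*t)
T(12, 11)*245 = (-2 + 6*12)*245 = (-2 + 72)*245 = 70*245 = 17150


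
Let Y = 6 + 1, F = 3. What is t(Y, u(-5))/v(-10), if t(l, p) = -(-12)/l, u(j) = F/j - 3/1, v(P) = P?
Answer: -6/35 ≈ -0.17143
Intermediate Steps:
Y = 7
u(j) = -3 + 3/j (u(j) = 3/j - 3/1 = 3/j - 3*1 = 3/j - 3 = -3 + 3/j)
t(l, p) = 12/l
t(Y, u(-5))/v(-10) = (12/7)/(-10) = (12*(⅐))*(-⅒) = (12/7)*(-⅒) = -6/35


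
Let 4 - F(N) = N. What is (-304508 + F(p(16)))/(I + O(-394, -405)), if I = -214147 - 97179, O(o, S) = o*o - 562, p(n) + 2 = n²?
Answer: 152379/78326 ≈ 1.9454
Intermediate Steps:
p(n) = -2 + n²
F(N) = 4 - N
O(o, S) = -562 + o² (O(o, S) = o² - 562 = -562 + o²)
I = -311326
(-304508 + F(p(16)))/(I + O(-394, -405)) = (-304508 + (4 - (-2 + 16²)))/(-311326 + (-562 + (-394)²)) = (-304508 + (4 - (-2 + 256)))/(-311326 + (-562 + 155236)) = (-304508 + (4 - 1*254))/(-311326 + 154674) = (-304508 + (4 - 254))/(-156652) = (-304508 - 250)*(-1/156652) = -304758*(-1/156652) = 152379/78326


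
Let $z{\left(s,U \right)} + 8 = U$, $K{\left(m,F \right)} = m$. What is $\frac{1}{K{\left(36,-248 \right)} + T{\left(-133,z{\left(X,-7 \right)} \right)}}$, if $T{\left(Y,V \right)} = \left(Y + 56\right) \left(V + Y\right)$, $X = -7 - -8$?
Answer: $\frac{1}{11432} \approx 8.7474 \cdot 10^{-5}$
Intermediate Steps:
$X = 1$ ($X = -7 + 8 = 1$)
$z{\left(s,U \right)} = -8 + U$
$T{\left(Y,V \right)} = \left(56 + Y\right) \left(V + Y\right)$
$\frac{1}{K{\left(36,-248 \right)} + T{\left(-133,z{\left(X,-7 \right)} \right)}} = \frac{1}{36 + \left(\left(-133\right)^{2} + 56 \left(-8 - 7\right) + 56 \left(-133\right) + \left(-8 - 7\right) \left(-133\right)\right)} = \frac{1}{36 + \left(17689 + 56 \left(-15\right) - 7448 - -1995\right)} = \frac{1}{36 + \left(17689 - 840 - 7448 + 1995\right)} = \frac{1}{36 + 11396} = \frac{1}{11432}$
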